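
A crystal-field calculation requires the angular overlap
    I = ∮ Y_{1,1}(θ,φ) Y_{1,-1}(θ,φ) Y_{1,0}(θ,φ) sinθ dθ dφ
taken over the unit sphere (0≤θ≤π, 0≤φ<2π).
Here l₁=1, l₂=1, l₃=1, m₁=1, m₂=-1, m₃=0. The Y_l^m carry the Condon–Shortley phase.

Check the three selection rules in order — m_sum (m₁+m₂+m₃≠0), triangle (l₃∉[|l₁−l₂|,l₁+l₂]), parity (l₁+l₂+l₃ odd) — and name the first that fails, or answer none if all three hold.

parity

Σmᵢ = 0  ✓
l₃∈[|l₁−l₂|,l₁+l₂]=[0,2], have l₃=1  ✓
Σlᵢ = 3 ⇒ odd  ✗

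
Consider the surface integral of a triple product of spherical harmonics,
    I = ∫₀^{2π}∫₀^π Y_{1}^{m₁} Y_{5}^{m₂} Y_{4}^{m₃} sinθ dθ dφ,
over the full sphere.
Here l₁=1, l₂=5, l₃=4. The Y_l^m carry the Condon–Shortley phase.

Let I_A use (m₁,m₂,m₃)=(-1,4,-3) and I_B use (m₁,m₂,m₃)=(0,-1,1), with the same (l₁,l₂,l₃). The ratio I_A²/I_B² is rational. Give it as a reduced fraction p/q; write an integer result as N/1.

3/2

Same 1,5,4: normalisation and zero-m 3j drop out of the ratio.
A: Δ: 2! 0! 8! / 11! → 1/495; sum: t=2:+1/10080 = 1/10080; 3j²(1 5 4; -1 4 -3) = Δ·Π!·Σ² = 4/55  (sign -1)
B: Δ: 2! 0! 8! / 11! → 1/495; sum: t=1:−1/720 = -1/720; 3j²(1 5 4; 0 -1 1) = Δ·Π!·Σ² = 8/165  (sign +1)
I_A²/I_B² = (4/55)/(8/165) = 3/2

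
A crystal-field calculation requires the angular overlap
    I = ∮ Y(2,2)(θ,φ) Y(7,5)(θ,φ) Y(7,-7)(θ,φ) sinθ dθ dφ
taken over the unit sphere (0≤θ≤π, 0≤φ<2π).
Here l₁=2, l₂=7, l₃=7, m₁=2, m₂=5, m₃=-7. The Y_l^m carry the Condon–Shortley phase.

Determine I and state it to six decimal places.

Rules hold: Σm=0, L=16 even, 5≤7≤9.
N = 5·15·15 = 1125
Δ = 2!·2!·12!/17! = 1/185640
Racah Σ t=0..2: t=0:+1/2419200 t=1:−1/518400 t=2:+1/2419200 = -1/907200
⇒ 3j(2 7 7; 0 0 0)² = 56/3315, sgn +1
Racah Σ t=0..0: t=0:+1/1916006400 = 1/1916006400
⇒ 3j(2 7 7; 2 5 -7)² = 1/340, sgn +1
4πI² = N·(3j₀)²·(3jₘ)² = 210/3757
I = +1·√(0.0558957/4π) = 0.06669359

0.066694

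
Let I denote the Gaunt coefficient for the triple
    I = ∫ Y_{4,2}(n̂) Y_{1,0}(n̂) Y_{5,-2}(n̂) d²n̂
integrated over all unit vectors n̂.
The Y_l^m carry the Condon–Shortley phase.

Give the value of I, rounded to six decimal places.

0.225034

Checks pass: Σm=0; 10 even; l₃=5∈[3,5].
(2·4+1)(2·1+1)(2·5+1) = 297
Δ: 0! 8! 2! / 11! → 1/495
sum: t=0:+1/576 = 1/576
3j²(4 1 5; 0 0 0) = Δ·Π!·Σ² = 5/99  (sign -1)
sum: t=0:+1/1440 = 1/1440
3j²(4 1 5; 2 0 -2) = Δ·Π!·Σ² = 7/165  (sign -1)
combine: 4πI² = 297·5/99·7/165 = 7/11
take √, sign +1: I = 0.22503380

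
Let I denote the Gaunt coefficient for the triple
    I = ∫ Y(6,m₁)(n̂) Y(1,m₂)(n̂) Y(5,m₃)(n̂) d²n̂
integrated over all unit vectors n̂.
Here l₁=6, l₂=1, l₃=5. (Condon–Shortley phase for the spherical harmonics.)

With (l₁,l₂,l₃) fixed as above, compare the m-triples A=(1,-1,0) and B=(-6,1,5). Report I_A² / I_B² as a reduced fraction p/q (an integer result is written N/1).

Same 6,1,5: normalisation and zero-m 3j drop out of the ratio.
A: Δ: 2! 10! 0! / 13! → 1/858; sum: t=0:+1/28800 = 1/28800; 3j²(6 1 5; 1 -1 0) = Δ·Π!·Σ² = 7/286  (sign -1)
B: Δ: 2! 10! 0! / 13! → 1/858; sum: t=2:+1/7257600 = 1/7257600; 3j²(6 1 5; -6 1 5) = Δ·Π!·Σ² = 1/13  (sign +1)
I_A²/I_B² = (7/286)/(1/13) = 7/22

7/22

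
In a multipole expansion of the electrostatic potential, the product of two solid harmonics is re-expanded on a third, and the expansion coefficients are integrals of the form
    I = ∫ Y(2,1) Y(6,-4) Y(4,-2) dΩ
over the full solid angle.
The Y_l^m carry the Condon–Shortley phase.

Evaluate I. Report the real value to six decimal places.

Σmᵢ = -5 ≠ 0, so the φ-integral vanishes; I = 0

0.000000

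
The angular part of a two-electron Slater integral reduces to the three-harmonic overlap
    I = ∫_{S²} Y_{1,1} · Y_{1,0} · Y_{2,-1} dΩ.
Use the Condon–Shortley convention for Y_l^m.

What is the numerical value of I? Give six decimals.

-0.218510

Checks pass: Σm=0; 4 even; l₃=2∈[0,2].
(2·1+1)(2·1+1)(2·2+1) = 45
Δ: 0! 2! 2! / 5! → 1/30
sum: t=0:+1/1 = 1/1
3j²(1 1 2; 0 0 0) = Δ·Π!·Σ² = 2/15  (sign +1)
sum: t=0:+1/2 = 1/2
3j²(1 1 2; 1 0 -1) = Δ·Π!·Σ² = 1/10  (sign -1)
combine: 4πI² = 45·2/15·1/10 = 3/5
take √, sign -1: I = -0.21850969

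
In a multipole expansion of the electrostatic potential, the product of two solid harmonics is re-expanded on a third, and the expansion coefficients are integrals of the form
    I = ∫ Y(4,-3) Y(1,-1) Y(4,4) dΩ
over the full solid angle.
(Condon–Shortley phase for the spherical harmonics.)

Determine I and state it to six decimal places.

0.000000

L=9 odd ⇒ parity kills the (l;000) factor ⇒ I = 0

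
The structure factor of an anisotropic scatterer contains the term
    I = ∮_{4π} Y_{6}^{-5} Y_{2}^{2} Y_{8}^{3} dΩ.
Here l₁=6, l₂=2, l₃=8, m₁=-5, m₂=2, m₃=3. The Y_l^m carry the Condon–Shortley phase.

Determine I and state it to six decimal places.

Rules hold: Σm=0, L=16 even, 4≤8≤8.
N = 13·5·17 = 1105
Δ = 0!·12!·4!/17! = 1/30940
Racah Σ t=0..0: t=0:+1/2073600 = 1/2073600
⇒ 3j(6 2 8; 0 0 0)² = 28/1105, sgn +1
Racah Σ t=0..0: t=0:+1/958003200 = 1/958003200
⇒ 3j(6 2 8; -5 2 3)² = 1/6188, sgn -1
4πI² = N·(3j₀)²·(3jₘ)² = 1/221
I = -1·√(0.00452489/4π) = -0.01897575

-0.018976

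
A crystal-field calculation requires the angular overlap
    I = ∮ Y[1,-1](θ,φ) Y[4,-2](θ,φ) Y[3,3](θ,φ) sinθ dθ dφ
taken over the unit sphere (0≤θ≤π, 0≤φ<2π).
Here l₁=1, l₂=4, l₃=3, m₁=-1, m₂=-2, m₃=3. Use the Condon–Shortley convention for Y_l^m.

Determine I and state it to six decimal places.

m-sum 0 ✓  L=8 even ✓  3≤3≤5 ✓
Π(2lᵢ+1) = 3×9×7 = 189
triangle coeff Δ(1,4,3) = 1/252
Σ_t [1,1]: t=1:−1/36 = -1/36
(3j)²=4/63 [(1 4 3; 0 0 0)], sign=+1
Σ_t [2,2]: t=2:+1/1440 = 1/1440
(3j)²=1/252 [(1 4 3; -1 -2 3)], sign=+1
⇒ 4πI² = 1/21
I = (+1)√(1/21/(4π)) = 0.06155813

0.061558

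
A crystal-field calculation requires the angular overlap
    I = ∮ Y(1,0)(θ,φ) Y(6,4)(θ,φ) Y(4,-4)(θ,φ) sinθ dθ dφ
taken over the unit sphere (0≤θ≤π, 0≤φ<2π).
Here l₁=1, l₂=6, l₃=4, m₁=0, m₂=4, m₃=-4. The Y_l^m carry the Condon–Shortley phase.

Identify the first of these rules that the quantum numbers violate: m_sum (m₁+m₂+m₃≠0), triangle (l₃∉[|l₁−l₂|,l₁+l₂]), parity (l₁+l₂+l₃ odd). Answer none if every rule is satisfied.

Σmᵢ = 0  ✓
l₃∈[|l₁−l₂|,l₁+l₂]=[5,7], have l₃=4  ✗
Σlᵢ = 11 ⇒ odd

triangle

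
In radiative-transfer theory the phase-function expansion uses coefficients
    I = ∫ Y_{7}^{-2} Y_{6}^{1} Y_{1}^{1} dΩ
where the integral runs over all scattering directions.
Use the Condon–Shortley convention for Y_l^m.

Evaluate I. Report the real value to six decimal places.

0.209937

Checks pass: Σm=0; 14 even; l₃=1∈[1,13].
(2·7+1)(2·6+1)(2·1+1) = 585
Δ: 12! 2! 0! / 15! → 1/1365
sum: t=6:+1/518400 = 1/518400
3j²(7 6 1; 0 0 0) = Δ·Π!·Σ² = 7/195  (sign -1)
sum: t=7:−1/1209600 = -1/1209600
3j²(7 6 1; -2 1 1) = Δ·Π!·Σ² = 12/455  (sign -1)
combine: 4πI² = 585·7/195·12/455 = 36/65
take √, sign +1: I = 0.20993732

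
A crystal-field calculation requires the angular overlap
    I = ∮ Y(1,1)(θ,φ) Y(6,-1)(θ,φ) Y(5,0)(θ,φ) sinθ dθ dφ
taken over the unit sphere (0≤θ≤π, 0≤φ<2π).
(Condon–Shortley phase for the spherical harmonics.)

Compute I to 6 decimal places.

-0.187239

m-sum 0 ✓  L=12 even ✓  5≤5≤7 ✓
Π(2lᵢ+1) = 3×13×11 = 429
triangle coeff Δ(1,6,5) = 1/858
Σ_t [1,1]: t=1:−1/14400 = -1/14400
(3j)²=6/143 [(1 6 5; 0 0 0)], sign=+1
Σ_t [0,0]: t=0:+1/28800 = 1/28800
(3j)²=7/286 [(1 6 5; 1 -1 0)], sign=-1
⇒ 4πI² = 63/143
I = (-1)√(63/143/(4π)) = -0.18723944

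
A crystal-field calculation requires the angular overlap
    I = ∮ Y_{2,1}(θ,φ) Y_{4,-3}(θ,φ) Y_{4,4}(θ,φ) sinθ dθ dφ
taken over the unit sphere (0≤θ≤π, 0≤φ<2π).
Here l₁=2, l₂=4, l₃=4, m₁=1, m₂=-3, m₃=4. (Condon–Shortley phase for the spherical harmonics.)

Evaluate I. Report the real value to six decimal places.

0.000000

m-sum = 1 − 3 + 4 = 2 ≠ 0 ⇒ I = 0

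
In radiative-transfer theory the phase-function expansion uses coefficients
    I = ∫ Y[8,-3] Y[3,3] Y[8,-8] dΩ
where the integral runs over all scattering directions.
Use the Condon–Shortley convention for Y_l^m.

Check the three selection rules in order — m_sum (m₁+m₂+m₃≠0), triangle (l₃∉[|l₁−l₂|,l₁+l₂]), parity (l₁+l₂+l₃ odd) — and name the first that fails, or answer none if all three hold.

m_sum

Σmᵢ = -8  ✗
l₃∈[|l₁−l₂|,l₁+l₂]=[5,11], have l₃=8
Σlᵢ = 19 ⇒ odd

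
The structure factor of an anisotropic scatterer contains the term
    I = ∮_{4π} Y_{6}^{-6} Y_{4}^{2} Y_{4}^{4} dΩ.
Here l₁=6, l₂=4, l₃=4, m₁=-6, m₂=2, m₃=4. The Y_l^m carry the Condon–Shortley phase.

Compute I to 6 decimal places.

Checks pass: Σm=0; 14 even; l₃=4∈[2,10].
(2·6+1)(2·4+1)(2·4+1) = 1053
Δ: 6! 6! 2! / 15! → 1/1261260
sum: t=2:+1/4608 t=3:−1/1296 t=4:+1/4608 = -7/20736
3j²(6 4 4; 0 0 0) = Δ·Π!·Σ² = 20/1287  (sign -1)
sum: t=6:+1/1036800 = 1/1036800
3j²(6 4 4; -6 2 4) = Δ·Π!·Σ² = 4/195  (sign +1)
combine: 4πI² = 1053·20/1287·4/195 = 48/143
take √, sign -1: I = -0.16343598

-0.163436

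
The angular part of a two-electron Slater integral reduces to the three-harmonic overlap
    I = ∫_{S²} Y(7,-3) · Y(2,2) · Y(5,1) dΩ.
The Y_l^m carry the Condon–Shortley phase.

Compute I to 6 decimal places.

m-sum 0 ✓  L=14 even ✓  5≤5≤9 ✓
Π(2lᵢ+1) = 15×5×11 = 825
triangle coeff Δ(7,2,5) = 1/15015
Σ_t [2,2]: t=2:+1/57600 = 1/57600
(3j)²=21/715 [(7 2 5; 0 0 0)], sign=-1
Σ_t [4,4]: t=4:+1/414720 = 1/414720
(3j)²=2/143 [(7 2 5; -3 2 1)], sign=+1
⇒ 4πI² = 630/1859
I = (-1)√(630/1859/(4π)) = -0.16421985

-0.164220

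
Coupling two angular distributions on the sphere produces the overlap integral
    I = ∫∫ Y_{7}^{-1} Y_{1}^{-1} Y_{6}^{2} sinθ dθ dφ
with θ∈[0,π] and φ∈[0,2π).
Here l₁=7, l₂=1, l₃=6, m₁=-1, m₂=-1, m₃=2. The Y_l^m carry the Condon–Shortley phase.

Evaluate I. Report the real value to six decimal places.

Rules hold: Σm=0, L=14 even, 6≤6≤8.
N = 15·3·13 = 585
Δ = 2!·12!·0!/15! = 1/1365
Racah Σ t=1..1: t=1:−1/518400 = -1/518400
⇒ 3j(7 1 6; 0 0 0)² = 7/195, sgn -1
Racah Σ t=0..0: t=0:+1/1935360 = 1/1935360
⇒ 3j(7 1 6; -1 -1 2)² = 1/91, sgn +1
4πI² = N·(3j₀)²·(3jₘ)² = 3/13
I = -1·√(0.230769/4π) = -0.13551395

-0.135514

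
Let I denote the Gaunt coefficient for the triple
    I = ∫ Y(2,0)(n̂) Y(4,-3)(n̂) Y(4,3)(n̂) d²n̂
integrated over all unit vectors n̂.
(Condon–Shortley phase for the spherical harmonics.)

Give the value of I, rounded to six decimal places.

0.057344

m-sum 0 ✓  L=10 even ✓  2≤4≤6 ✓
Π(2lᵢ+1) = 5×9×9 = 405
triangle coeff Δ(2,4,4) = 1/13860
Σ_t [0,2]: t=0:+1/192 t=1:−1/36 t=2:+1/192 = -5/288
(3j)²=20/693 [(2 4 4; 0 0 0)], sign=-1
Σ_t [0,1]: t=0:+1/480 t=1:−1/720 = 1/1440
(3j)²=7/1980 [(2 4 4; 0 -3 3)], sign=-1
⇒ 4πI² = 5/121
I = (+1)√(5/121/(4π)) = 0.05734392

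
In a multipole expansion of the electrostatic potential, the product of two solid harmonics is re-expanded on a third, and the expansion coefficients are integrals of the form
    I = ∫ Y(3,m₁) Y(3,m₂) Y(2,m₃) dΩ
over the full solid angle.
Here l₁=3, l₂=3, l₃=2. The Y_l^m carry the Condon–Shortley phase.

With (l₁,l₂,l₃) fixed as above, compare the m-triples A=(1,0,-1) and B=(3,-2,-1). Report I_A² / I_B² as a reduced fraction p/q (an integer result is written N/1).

l's match ⇒ only the (l;m) 3-j factors differ between A and B.
A: triangle coeff Δ(3,3,2) = 1/3780; Σ_t [1,2]: t=1:−1/12 t=2:+1/8 = 1/24; (3j)²=1/210 [(3 3 2; 1 0 -1)], sign=-1
B: triangle coeff Δ(3,3,2) = 1/3780; Σ_t [0,0]: t=0:+1/48 = 1/48; (3j)²=5/84 [(3 3 2; 3 -2 -1)], sign=-1
I_A²/I_B² = (1/210)/(5/84) = 2/25

2/25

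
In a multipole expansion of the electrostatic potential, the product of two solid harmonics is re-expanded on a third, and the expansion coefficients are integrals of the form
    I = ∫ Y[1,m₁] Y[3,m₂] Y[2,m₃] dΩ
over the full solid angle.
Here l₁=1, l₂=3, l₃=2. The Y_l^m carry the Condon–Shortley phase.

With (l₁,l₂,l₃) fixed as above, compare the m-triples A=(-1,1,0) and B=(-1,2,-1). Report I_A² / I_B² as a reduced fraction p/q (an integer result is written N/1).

3/5

Shared (l₁,l₂,l₃)=(1,3,2): N and (l;000)² cancel in I_A²/I_B².
A: Δ = 2!·0!·4!/7! = 1/105; Racah Σ t=2..2: t=2:+1/8 = 1/8; ⇒ 3j(1 3 2; -1 1 0)² = 2/35, sgn +1
B: Δ = 2!·0!·4!/7! = 1/105; Racah Σ t=2..2: t=2:+1/12 = 1/12; ⇒ 3j(1 3 2; -1 2 -1)² = 2/21, sgn -1
I_A²/I_B² = (2/35)/(2/21) = 3/5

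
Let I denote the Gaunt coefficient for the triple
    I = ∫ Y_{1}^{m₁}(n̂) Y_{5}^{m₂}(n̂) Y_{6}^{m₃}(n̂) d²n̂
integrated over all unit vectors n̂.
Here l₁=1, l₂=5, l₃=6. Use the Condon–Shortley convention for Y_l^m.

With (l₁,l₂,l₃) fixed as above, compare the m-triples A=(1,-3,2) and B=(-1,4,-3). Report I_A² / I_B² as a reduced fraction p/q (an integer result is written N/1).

Same 1,5,6: normalisation and zero-m 3j drop out of the ratio.
A: Δ: 0! 2! 10! / 13! → 1/858; sum: t=0:+1/161280 = 1/161280; 3j²(1 5 6; 1 -3 2) = Δ·Π!·Σ² = 1/143  (sign +1)
B: Δ: 0! 2! 10! / 13! → 1/858; sum: t=0:+1/725760 = 1/725760; 3j²(1 5 6; -1 4 -3) = Δ·Π!·Σ² = 1/286  (sign -1)
I_A²/I_B² = (1/143)/(1/286) = 2/1

2/1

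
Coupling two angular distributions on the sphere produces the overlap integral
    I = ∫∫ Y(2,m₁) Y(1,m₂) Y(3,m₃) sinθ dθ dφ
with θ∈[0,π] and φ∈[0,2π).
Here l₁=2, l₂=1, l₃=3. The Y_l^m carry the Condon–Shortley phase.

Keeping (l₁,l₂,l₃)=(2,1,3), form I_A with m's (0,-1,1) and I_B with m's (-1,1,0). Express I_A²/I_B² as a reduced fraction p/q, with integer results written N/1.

l's match ⇒ only the (l;m) 3-j factors differ between A and B.
A: triangle coeff Δ(2,1,3) = 1/105; Σ_t [0,0]: t=0:+1/8 = 1/8; (3j)²=2/35 [(2 1 3; 0 -1 1)], sign=+1
B: triangle coeff Δ(2,1,3) = 1/105; Σ_t [0,0]: t=0:+1/12 = 1/12; (3j)²=1/35 [(2 1 3; -1 1 0)], sign=-1
I_A²/I_B² = (2/35)/(1/35) = 2/1

2/1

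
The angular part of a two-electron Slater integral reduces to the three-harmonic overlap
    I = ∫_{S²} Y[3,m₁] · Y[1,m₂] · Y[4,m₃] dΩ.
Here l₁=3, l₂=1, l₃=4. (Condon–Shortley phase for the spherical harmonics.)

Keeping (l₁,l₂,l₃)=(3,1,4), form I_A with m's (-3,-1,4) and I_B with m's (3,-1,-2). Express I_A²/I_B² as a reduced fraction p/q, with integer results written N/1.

l's match ⇒ only the (l;m) 3-j factors differ between A and B.
A: triangle coeff Δ(3,1,4) = 1/252; Σ_t [0,0]: t=0:+1/1440 = 1/1440; (3j)²=1/9 [(3 1 4; -3 -1 4)], sign=+1
B: triangle coeff Δ(3,1,4) = 1/252; Σ_t [0,0]: t=0:+1/1440 = 1/1440; (3j)²=1/252 [(3 1 4; 3 -1 -2)], sign=+1
I_A²/I_B² = (1/9)/(1/252) = 28/1

28/1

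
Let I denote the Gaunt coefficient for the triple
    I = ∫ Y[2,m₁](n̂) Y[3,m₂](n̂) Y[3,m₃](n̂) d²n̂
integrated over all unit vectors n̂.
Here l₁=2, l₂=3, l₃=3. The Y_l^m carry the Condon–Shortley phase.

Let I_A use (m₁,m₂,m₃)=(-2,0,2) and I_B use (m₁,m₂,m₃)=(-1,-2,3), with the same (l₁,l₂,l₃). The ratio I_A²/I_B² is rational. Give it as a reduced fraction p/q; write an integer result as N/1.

4/5

Same 2,3,3: normalisation and zero-m 3j drop out of the ratio.
A: Δ: 2! 2! 4! / 9! → 1/3780; sum: t=2:+1/24 = 1/24; 3j²(2 3 3; -2 0 2) = Δ·Π!·Σ² = 1/21  (sign -1)
B: Δ: 2! 2! 4! / 9! → 1/3780; sum: t=1:−1/48 = -1/48; 3j²(2 3 3; -1 -2 3) = Δ·Π!·Σ² = 5/84  (sign -1)
I_A²/I_B² = (1/21)/(5/84) = 4/5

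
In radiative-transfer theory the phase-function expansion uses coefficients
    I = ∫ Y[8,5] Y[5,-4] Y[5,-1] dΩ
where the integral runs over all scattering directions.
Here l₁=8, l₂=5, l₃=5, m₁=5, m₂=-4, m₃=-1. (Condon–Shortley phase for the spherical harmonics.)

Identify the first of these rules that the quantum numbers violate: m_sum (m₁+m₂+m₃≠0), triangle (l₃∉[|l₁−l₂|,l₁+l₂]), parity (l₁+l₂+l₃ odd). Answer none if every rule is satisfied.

m₁+m₂+m₃ = 5 − 4 − 1 = 0  ✓
triangle: |8−5|=3 ≤ l₃=5 ≤ 8+5=13  ✓
parity: l₁+l₂+l₃ = 18 is even  ✓

none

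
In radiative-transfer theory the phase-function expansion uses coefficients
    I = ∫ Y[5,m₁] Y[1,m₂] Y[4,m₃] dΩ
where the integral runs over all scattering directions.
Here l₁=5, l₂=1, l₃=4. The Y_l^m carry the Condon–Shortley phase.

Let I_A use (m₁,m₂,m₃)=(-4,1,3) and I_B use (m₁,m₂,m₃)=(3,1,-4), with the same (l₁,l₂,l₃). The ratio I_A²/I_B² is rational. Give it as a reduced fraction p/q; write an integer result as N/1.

l's match ⇒ only the (l;m) 3-j factors differ between A and B.
A: triangle coeff Δ(5,1,4) = 1/495; Σ_t [2,2]: t=2:+1/10080 = 1/10080; (3j)²=4/55 [(5 1 4; -4 1 3)], sign=-1
B: triangle coeff Δ(5,1,4) = 1/495; Σ_t [2,2]: t=2:+1/80640 = 1/80640; (3j)²=1/495 [(5 1 4; 3 1 -4)], sign=+1
I_A²/I_B² = (4/55)/(1/495) = 36/1

36/1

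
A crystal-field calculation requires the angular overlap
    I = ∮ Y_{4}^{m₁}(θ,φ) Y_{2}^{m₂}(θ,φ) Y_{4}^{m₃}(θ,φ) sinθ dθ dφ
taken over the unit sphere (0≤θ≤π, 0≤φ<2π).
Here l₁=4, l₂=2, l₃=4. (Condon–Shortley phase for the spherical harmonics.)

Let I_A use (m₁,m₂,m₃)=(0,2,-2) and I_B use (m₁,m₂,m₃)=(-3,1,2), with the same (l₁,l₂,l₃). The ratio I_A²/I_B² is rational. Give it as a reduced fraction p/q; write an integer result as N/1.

Same 4,2,4: normalisation and zero-m 3j drop out of the ratio.
A: Δ: 2! 6! 2! / 11! → 1/13860; sum: t=2:+1/192 = 1/192; 3j²(4 2 4; 0 2 -2) = Δ·Π!·Σ² = 3/77  (sign +1)
B: Δ: 2! 6! 2! / 11! → 1/13860; sum: t=1:−1/1440 t=2:+1/240 = 1/288; 3j²(4 2 4; -3 1 2) = Δ·Π!·Σ² = 5/132  (sign +1)
I_A²/I_B² = (3/77)/(5/132) = 36/35

36/35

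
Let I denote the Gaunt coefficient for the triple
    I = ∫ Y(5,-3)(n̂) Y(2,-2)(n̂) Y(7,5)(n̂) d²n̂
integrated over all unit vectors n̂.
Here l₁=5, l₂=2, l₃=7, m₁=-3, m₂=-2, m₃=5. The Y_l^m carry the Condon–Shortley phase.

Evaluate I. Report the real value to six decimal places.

m-sum 0 ✓  L=14 even ✓  3≤7≤7 ✓
Π(2lᵢ+1) = 11×5×15 = 825
triangle coeff Δ(5,2,7) = 1/15015
Σ_t [0,0]: t=0:+1/57600 = 1/57600
(3j)²=21/715 [(5 2 7; 0 0 0)], sign=-1
Σ_t [0,0]: t=0:+1/1935360 = 1/1935360
(3j)²=3/91 [(5 2 7; -3 -2 5)], sign=+1
⇒ 4πI² = 135/169
I = (-1)√(135/169/(4π)) = -0.25212656

-0.252127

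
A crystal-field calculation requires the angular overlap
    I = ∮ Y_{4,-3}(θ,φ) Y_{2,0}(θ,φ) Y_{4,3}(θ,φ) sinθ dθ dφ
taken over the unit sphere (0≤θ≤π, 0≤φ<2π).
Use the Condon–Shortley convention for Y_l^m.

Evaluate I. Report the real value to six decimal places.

0.057344

m-sum 0 ✓  L=10 even ✓  2≤4≤6 ✓
Π(2lᵢ+1) = 9×5×9 = 405
triangle coeff Δ(4,2,4) = 1/13860
Σ_t [0,2]: t=0:+1/192 t=1:−1/36 t=2:+1/192 = -5/288
(3j)²=20/693 [(4 2 4; 0 0 0)], sign=-1
Σ_t [1,2]: t=1:−1/720 t=2:+1/480 = 1/1440
(3j)²=7/1980 [(4 2 4; -3 0 3)], sign=-1
⇒ 4πI² = 5/121
I = (+1)√(5/121/(4π)) = 0.05734392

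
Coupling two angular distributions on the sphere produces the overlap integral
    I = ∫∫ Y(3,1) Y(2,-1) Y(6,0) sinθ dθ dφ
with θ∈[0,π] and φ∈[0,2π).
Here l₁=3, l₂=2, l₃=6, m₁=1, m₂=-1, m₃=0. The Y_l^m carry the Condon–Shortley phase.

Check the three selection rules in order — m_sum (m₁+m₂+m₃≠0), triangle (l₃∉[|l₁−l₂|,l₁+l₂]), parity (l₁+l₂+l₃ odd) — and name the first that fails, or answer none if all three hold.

triangle

Σmᵢ = 0  ✓
l₃∈[|l₁−l₂|,l₁+l₂]=[1,5], have l₃=6  ✗
Σlᵢ = 11 ⇒ odd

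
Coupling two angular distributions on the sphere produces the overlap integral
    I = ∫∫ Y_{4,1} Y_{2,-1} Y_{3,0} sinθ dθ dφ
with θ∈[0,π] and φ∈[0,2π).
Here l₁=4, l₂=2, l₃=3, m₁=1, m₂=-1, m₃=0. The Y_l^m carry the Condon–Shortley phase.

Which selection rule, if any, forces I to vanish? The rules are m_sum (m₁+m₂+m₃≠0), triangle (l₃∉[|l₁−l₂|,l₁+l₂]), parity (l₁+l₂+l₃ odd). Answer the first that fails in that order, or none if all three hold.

Σmᵢ = 0  ✓
l₃∈[|l₁−l₂|,l₁+l₂]=[2,6], have l₃=3  ✓
Σlᵢ = 9 ⇒ odd  ✗

parity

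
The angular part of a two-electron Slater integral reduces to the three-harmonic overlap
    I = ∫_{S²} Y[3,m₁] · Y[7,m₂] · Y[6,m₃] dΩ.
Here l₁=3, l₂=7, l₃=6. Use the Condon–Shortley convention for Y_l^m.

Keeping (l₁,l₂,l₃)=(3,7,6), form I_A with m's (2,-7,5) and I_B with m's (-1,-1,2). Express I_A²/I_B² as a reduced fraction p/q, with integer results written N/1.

Shared (l₁,l₂,l₃)=(3,7,6): N and (l;000)² cancel in I_A²/I_B².
A: Δ = 4!·2!·10!/17! = 1/2042040; Racah Σ t=0..0: t=0:+1/87091200 = 1/87091200; ⇒ 3j(3 7 6; 2 -7 5)² = 11/408, sgn -1
B: Δ = 4!·2!·10!/17! = 1/2042040; Racah Σ t=2..4: t=2:+1/138240 t=3:−1/181440 t=4:+1/3870720 = 23/11612160; ⇒ 3j(3 7 6; -1 -1 2)² = 529/204204, sgn +1
I_A²/I_B² = (11/408)/(529/204204) = 11011/1058

11011/1058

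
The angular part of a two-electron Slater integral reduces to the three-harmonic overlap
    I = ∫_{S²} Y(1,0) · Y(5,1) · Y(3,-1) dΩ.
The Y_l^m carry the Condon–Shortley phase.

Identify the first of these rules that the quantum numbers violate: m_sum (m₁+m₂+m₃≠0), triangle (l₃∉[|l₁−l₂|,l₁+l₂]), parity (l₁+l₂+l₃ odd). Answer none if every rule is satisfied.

triangle

azimuthal sum: 0 + 1 − 1 = 0  ✓
4 ≤ 3 ≤ 6 (triangle on l)  ✗
L = 1 + 5 + 3 = 9 (odd)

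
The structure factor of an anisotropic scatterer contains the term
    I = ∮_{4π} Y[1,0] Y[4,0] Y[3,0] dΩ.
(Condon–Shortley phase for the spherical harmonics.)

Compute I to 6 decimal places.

0.246233

Checks pass: Σm=0; 8 even; l₃=3∈[3,5].
(2·1+1)(2·4+1)(2·3+1) = 189
Δ: 2! 0! 6! / 9! → 1/252
sum: t=1:−1/36 = -1/36
3j²(1 4 3; 0 0 0) = Δ·Π!·Σ² = 4/63  (sign +1)
(m-triple is (0,0,0) — same symbol as above.)
combine: 4πI² = 189·4/63·4/63 = 16/21
take √, sign +1: I = 0.24623252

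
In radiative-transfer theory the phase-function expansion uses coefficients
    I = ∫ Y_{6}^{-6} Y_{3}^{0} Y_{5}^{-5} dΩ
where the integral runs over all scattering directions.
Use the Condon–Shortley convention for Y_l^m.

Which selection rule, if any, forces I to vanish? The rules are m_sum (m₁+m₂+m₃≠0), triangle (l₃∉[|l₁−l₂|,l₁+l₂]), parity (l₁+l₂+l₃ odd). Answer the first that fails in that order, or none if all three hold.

m₁+m₂+m₃ = -6 + 0 − 5 = -11  ✗
triangle: |6−3|=3 ≤ l₃=5 ≤ 6+3=9
parity: l₁+l₂+l₃ = 14 is even

m_sum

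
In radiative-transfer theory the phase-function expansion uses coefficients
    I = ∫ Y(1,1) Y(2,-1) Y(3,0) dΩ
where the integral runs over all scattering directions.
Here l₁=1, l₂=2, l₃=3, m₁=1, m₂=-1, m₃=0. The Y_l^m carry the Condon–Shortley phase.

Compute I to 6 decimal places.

0.143048

Checks pass: Σm=0; 6 even; l₃=3∈[1,3].
(2·1+1)(2·2+1)(2·3+1) = 105
Δ: 0! 2! 4! / 7! → 1/105
sum: t=0:+1/4 = 1/4
3j²(1 2 3; 0 0 0) = Δ·Π!·Σ² = 3/35  (sign -1)
sum: t=0:+1/12 = 1/12
3j²(1 2 3; 1 -1 0) = Δ·Π!·Σ² = 1/35  (sign -1)
combine: 4πI² = 105·3/35·1/35 = 9/35
take √, sign +1: I = 0.14304817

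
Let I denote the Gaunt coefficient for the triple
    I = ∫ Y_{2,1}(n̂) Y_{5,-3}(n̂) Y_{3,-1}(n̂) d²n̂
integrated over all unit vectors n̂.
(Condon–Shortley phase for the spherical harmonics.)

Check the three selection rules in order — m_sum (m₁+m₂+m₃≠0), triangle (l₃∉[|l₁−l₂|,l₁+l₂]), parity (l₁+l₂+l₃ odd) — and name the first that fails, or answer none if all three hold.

m_sum

Σmᵢ = -3  ✗
l₃∈[|l₁−l₂|,l₁+l₂]=[3,7], have l₃=3
Σlᵢ = 10 ⇒ even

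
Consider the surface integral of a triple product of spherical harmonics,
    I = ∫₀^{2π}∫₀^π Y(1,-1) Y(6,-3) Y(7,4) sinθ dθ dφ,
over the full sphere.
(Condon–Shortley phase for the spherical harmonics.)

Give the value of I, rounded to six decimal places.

m-sum 0 ✓  L=14 even ✓  5≤7≤7 ✓
Π(2lᵢ+1) = 3×13×15 = 585
triangle coeff Δ(1,6,7) = 1/1365
Σ_t [0,0]: t=0:+1/518400 = 1/518400
(3j)²=7/195 [(1 6 7; 0 0 0)], sign=-1
Σ_t [0,0]: t=0:+1/4354560 = 1/4354560
(3j)²=11/273 [(1 6 7; -1 -3 4)], sign=-1
⇒ 4πI² = 11/13
I = (+1)√(11/13/(4π)) = 0.25948947

0.259489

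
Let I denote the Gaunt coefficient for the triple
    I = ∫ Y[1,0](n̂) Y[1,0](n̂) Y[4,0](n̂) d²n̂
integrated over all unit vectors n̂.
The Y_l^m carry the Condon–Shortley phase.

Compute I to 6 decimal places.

0.000000

triangle: need 0≤l₃≤2, have 4; I=0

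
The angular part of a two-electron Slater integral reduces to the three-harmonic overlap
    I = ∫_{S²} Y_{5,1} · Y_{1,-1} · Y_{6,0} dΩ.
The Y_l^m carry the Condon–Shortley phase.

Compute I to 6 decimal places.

0.158246

Checks pass: Σm=0; 12 even; l₃=6∈[4,6].
(2·5+1)(2·1+1)(2·6+1) = 429
Δ: 0! 10! 2! / 13! → 1/858
sum: t=0:+1/14400 = 1/14400
3j²(5 1 6; 0 0 0) = Δ·Π!·Σ² = 6/143  (sign +1)
sum: t=0:+1/34560 = 1/34560
3j²(5 1 6; 1 -1 0) = Δ·Π!·Σ² = 5/286  (sign +1)
combine: 4πI² = 429·6/143·5/286 = 45/143
take √, sign +1: I = 0.15824621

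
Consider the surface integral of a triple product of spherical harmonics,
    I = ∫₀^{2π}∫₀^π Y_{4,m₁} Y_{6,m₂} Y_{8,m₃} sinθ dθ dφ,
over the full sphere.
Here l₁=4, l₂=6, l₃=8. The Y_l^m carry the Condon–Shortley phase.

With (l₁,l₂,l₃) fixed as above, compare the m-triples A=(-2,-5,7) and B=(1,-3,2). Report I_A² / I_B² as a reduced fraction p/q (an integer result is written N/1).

11011/184815

Shared (l₁,l₂,l₃)=(4,6,8): N and (l;000)² cancel in I_A²/I_B².
A: Δ = 2!·6!·10!/19! = 1/23279256; Racah Σ t=0..1: t=0:+1/522547200 t=1:−1/435456000 = -1/2612736000; ⇒ 3j(4 6 8; -2 -5 7)² = 11/23256, sgn +1
B: Δ = 2!·6!·10!/19! = 1/23279256; Racah Σ t=0..2: t=0:+1/2177280 t=1:−1/3870720 t=2:+1/87091200 = 37/174182400; ⇒ 3j(4 6 8; 1 -3 2)² = 20535/2586584, sgn +1
I_A²/I_B² = (11/23256)/(20535/2586584) = 11011/184815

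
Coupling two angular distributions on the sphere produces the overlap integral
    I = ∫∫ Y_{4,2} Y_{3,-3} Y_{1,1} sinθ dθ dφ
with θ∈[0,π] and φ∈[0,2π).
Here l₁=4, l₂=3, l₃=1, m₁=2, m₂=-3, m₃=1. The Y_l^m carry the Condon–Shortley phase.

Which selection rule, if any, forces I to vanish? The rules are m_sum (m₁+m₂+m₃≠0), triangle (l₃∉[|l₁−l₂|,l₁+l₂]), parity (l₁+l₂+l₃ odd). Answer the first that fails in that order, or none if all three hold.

none

azimuthal sum: 2 − 3 + 1 = 0  ✓
1 ≤ 1 ≤ 7 (triangle on l)  ✓
L = 4 + 3 + 1 = 8 (even)  ✓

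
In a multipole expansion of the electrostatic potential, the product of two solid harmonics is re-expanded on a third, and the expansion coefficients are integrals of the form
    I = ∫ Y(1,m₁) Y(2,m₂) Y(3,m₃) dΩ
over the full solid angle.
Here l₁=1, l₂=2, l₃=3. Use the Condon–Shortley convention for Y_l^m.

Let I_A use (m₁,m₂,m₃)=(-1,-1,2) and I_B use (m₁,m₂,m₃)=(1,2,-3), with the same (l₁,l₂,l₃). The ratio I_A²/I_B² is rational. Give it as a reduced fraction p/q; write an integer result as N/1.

Shared (l₁,l₂,l₃)=(1,2,3): N and (l;000)² cancel in I_A²/I_B².
A: Δ = 0!·2!·4!/7! = 1/105; Racah Σ t=0..0: t=0:+1/12 = 1/12; ⇒ 3j(1 2 3; -1 -1 2)² = 2/21, sgn -1
B: Δ = 0!·2!·4!/7! = 1/105; Racah Σ t=0..0: t=0:+1/48 = 1/48; ⇒ 3j(1 2 3; 1 2 -3)² = 1/7, sgn +1
I_A²/I_B² = (2/21)/(1/7) = 2/3

2/3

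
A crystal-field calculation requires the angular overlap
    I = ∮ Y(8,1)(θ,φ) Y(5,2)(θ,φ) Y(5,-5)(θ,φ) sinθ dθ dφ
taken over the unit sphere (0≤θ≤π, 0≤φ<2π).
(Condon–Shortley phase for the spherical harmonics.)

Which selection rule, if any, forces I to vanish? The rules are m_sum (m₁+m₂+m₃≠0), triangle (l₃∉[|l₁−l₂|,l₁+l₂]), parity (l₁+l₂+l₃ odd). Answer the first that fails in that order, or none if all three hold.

m_sum

azimuthal sum: 1 + 2 − 5 = -2  ✗
3 ≤ 5 ≤ 13 (triangle on l)
L = 8 + 5 + 5 = 18 (even)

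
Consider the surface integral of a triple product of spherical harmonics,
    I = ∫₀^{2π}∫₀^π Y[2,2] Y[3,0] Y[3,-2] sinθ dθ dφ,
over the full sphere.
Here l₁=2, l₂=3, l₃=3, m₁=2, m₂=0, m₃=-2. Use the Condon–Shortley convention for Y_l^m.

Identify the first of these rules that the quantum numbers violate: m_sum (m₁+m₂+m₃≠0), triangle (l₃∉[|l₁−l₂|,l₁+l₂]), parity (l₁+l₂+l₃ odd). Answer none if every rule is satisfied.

m₁+m₂+m₃ = 2 + 0 − 2 = 0  ✓
triangle: |2−3|=1 ≤ l₃=3 ≤ 2+3=5  ✓
parity: l₁+l₂+l₃ = 8 is even  ✓

none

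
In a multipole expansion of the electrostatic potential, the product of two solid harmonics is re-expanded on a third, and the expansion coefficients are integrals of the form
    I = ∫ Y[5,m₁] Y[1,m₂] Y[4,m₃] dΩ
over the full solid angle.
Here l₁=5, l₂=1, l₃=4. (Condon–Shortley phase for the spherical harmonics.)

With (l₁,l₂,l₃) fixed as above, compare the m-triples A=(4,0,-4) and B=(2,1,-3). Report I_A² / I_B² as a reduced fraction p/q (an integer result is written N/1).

3/1

Same 5,1,4: normalisation and zero-m 3j drop out of the ratio.
A: Δ: 2! 8! 0! / 11! → 1/495; sum: t=1:−1/40320 = -1/40320; 3j²(5 1 4; 4 0 -4) = Δ·Π!·Σ² = 1/55  (sign -1)
B: Δ: 2! 8! 0! / 11! → 1/495; sum: t=2:+1/10080 = 1/10080; 3j²(5 1 4; 2 1 -3) = Δ·Π!·Σ² = 1/165  (sign -1)
I_A²/I_B² = (1/55)/(1/165) = 3/1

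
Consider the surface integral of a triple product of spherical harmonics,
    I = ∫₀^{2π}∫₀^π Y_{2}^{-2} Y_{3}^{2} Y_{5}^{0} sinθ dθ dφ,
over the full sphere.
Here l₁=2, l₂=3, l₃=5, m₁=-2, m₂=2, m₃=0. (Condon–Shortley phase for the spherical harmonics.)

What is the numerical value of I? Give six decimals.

0.053579

Rules hold: Σm=0, L=10 even, 1≤5≤5.
N = 5·7·11 = 385
Δ = 0!·4!·6!/11! = 1/2310
Racah Σ t=0..0: t=0:+1/144 = 1/144
⇒ 3j(2 3 5; 0 0 0)² = 10/231, sgn -1
Racah Σ t=0..0: t=0:+1/2880 = 1/2880
⇒ 3j(2 3 5; -2 2 0)² = 1/462, sgn -1
4πI² = N·(3j₀)²·(3jₘ)² = 25/693
I = +1·√(0.036075/4π) = 0.05357948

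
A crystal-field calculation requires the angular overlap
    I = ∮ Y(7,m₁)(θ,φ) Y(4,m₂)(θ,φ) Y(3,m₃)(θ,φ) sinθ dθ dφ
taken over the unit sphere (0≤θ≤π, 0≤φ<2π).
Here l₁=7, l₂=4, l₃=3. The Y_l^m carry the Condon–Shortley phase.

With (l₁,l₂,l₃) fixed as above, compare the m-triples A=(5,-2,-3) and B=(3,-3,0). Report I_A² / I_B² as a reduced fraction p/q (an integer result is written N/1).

Same 7,4,3: normalisation and zero-m 3j drop out of the ratio.
A: Δ: 8! 6! 0! / 15! → 1/45045; sum: t=2:+1/1036800 = 1/1036800; 3j²(7 4 3; 5 -2 -3) = Δ·Π!·Σ² = 4/195  (sign +1)
B: Δ: 8! 6! 0! / 15! → 1/45045; sum: t=1:−1/181440 = -1/181440; 3j²(7 4 3; 3 -3 0) = Δ·Π!·Σ² = 32/3003  (sign +1)
I_A²/I_B² = (4/195)/(32/3003) = 77/40

77/40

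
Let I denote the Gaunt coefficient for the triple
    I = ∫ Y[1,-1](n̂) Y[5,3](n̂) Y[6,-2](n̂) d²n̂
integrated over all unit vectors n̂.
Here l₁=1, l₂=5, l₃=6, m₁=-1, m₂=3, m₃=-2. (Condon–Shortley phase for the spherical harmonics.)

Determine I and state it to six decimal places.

0.100084

Rules hold: Σm=0, L=12 even, 4≤6≤6.
N = 3·11·13 = 429
Δ = 0!·2!·10!/13! = 1/858
Racah Σ t=0..0: t=0:+1/14400 = 1/14400
⇒ 3j(1 5 6; 0 0 0)² = 6/143, sgn +1
Racah Σ t=0..0: t=0:+1/161280 = 1/161280
⇒ 3j(1 5 6; -1 3 -2)² = 1/143, sgn +1
4πI² = N·(3j₀)²·(3jₘ)² = 18/143
I = +1·√(0.125874/4π) = 0.10008369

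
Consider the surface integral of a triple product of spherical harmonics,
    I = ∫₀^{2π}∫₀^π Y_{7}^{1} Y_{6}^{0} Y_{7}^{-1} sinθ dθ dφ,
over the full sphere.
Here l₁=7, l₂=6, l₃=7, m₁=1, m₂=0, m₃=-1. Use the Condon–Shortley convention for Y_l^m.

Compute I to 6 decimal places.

-0.068814

Rules hold: Σm=0, L=20 even, 1≤7≤13.
N = 15·13·15 = 2925
Δ = 6!·8!·6!/21! = 1/2444321880
Racah Σ t=0..6: t=0:+1/2612736000 t=1:−1/20736000 t=2:+1/1658880 t=3:−1/746496 t=4:+1/1658880 t=5:−1/20736000 t=6:+1/2612736000 = -1/4354560
⇒ 3j(7 6 7; 0 0 0)² = 1000/138567, sgn +1
Racah Σ t=0..6: t=0:+1/746496000 t=1:−1/10368000 t=2:+1/1327104 t=3:−1/933120 t=4:+1/3317760 t=5:−1/72576000 t=6:+1/20901888000 = -1/7962624
⇒ 3j(7 6 7; 1 0 -1)² = 3125/1108536, sgn -1
4πI² = N·(3j₀)²·(3jₘ)² = 9765625/164109517
I = -1·√(0.0595068/4π) = -0.06881422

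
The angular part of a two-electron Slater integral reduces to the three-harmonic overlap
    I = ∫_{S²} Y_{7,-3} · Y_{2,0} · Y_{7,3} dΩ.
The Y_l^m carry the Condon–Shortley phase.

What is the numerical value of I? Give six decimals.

m-sum 0 ✓  L=16 even ✓  5≤7≤9 ✓
Π(2lᵢ+1) = 15×5×15 = 1125
triangle coeff Δ(7,2,7) = 1/185640
Σ_t [0,2]: t=0:+1/2419200 t=1:−1/518400 t=2:+1/2419200 = -1/907200
(3j)²=56/3315 [(7 2 7; 0 0 0)], sign=+1
Σ_t [0,2]: t=0:+1/29030400 t=1:−1/2177280 t=2:+1/3870720 = -29/174182400
(3j)²=841/185640 [(7 2 7; -3 0 3)], sign=-1
⇒ 4πI² = 4205/48841
I = (-1)√(4205/48841/(4π)) = -0.08277245

-0.082772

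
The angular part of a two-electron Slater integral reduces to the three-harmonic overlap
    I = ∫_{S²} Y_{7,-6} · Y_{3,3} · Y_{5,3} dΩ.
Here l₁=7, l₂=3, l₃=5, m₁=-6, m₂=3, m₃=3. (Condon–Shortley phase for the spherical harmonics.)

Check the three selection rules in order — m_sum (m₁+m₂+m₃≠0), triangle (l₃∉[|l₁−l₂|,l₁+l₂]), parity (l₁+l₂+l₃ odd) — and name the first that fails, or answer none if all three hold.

parity

Σmᵢ = 0  ✓
l₃∈[|l₁−l₂|,l₁+l₂]=[4,10], have l₃=5  ✓
Σlᵢ = 15 ⇒ odd  ✗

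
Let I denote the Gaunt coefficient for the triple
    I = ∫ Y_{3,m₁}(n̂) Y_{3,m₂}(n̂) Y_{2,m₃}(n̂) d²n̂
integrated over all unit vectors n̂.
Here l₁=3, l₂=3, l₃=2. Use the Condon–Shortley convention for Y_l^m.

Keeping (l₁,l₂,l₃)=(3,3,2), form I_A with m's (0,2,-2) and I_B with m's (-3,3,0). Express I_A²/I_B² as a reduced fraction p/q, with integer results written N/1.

4/5

Same 3,3,2: normalisation and zero-m 3j drop out of the ratio.
A: Δ: 4! 2! 2! / 9! → 1/3780; sum: t=3:−1/24 = -1/24; 3j²(3 3 2; 0 2 -2) = Δ·Π!·Σ² = 1/21  (sign -1)
B: Δ: 4! 2! 2! / 9! → 1/3780; sum: t=4:+1/96 = 1/96; 3j²(3 3 2; -3 3 0) = Δ·Π!·Σ² = 5/84  (sign +1)
I_A²/I_B² = (1/21)/(5/84) = 4/5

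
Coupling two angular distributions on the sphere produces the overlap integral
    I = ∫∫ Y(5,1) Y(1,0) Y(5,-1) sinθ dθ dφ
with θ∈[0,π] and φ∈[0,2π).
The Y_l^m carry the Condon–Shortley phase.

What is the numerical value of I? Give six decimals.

0.000000

l₁+l₂+l₃=11 is odd: 3j(l;000)=0 ⇒ I=0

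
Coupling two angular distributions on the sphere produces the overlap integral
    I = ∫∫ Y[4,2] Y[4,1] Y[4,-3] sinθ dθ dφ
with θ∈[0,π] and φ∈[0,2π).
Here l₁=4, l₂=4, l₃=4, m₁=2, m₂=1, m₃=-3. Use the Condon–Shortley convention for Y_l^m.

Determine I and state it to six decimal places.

Checks pass: Σm=0; 12 even; l₃=4∈[0,8].
(2·4+1)(2·4+1)(2·4+1) = 729
Δ: 4! 4! 4! / 13! → 1/450450
sum: t=0:+1/13824 t=1:−1/216 t=2:+1/64 t=3:−1/216 t=4:+1/13824 = 5/768
3j²(4 4 4; 0 0 0) = Δ·Π!·Σ² = 18/1001  (sign +1)
sum: t=1:−1/864 t=2:+1/576 = 1/1728
3j²(4 4 4; 2 1 -3) = Δ·Π!·Σ² = 5/1287  (sign -1)
combine: 4πI² = 729·18/1001·5/1287 = 7290/143143
take √, sign -1: I = -0.06366105

-0.063661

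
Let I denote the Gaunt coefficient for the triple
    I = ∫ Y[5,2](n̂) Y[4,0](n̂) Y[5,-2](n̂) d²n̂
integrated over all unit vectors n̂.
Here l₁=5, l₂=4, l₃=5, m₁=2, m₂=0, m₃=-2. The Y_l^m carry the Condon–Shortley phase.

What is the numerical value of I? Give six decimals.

Rules hold: Σm=0, L=14 even, 1≤5≤9.
N = 11·9·11 = 1089
Δ = 4!·6!·4!/15! = 1/3153150
Racah Σ t=0..4: t=0:+1/69120 t=1:−1/1728 t=2:+1/576 t=3:−1/1728 t=4:+1/69120 = 7/11520
⇒ 3j(5 4 5; 0 0 0)² = 2/143, sgn -1
Racah Σ t=0..3: t=0:+1/20736 t=1:−1/1728 t=2:+1/1920 t=3:−1/25920 = -1/20736
⇒ 3j(5 4 5; 2 0 -2)² = 1/2574, sgn +1
4πI² = N·(3j₀)²·(3jₘ)² = 1/169
I = -1·√(0.00591716/4π) = -0.02169960

-0.021700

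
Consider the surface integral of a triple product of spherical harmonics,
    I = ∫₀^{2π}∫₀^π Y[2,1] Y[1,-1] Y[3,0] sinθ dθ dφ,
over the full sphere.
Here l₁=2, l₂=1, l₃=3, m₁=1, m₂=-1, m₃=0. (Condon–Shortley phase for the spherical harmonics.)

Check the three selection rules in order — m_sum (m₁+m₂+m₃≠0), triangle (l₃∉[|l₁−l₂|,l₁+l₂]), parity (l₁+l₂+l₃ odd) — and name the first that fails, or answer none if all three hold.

none

Σmᵢ = 0  ✓
l₃∈[|l₁−l₂|,l₁+l₂]=[1,3], have l₃=3  ✓
Σlᵢ = 6 ⇒ even  ✓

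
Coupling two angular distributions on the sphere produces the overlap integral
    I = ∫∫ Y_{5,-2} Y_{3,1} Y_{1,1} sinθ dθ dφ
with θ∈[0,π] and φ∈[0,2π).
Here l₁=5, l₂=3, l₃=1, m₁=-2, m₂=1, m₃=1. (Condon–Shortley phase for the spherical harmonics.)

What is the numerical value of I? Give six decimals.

0.000000

|5−3|≤1≤5+3 violated ⇒ I = 0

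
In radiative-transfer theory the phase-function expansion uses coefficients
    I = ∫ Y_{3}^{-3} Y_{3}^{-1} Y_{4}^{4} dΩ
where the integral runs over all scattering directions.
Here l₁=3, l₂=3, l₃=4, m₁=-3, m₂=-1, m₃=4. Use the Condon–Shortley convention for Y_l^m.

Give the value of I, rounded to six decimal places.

-0.166198

m-sum 0 ✓  L=10 even ✓  0≤4≤6 ✓
Π(2lᵢ+1) = 7×7×9 = 441
triangle coeff Δ(3,3,4) = 1/34650
Σ_t [0,2]: t=0:+1/72 t=1:−1/16 t=2:+1/72 = -5/144
(3j)²=2/77 [(3 3 4; 0 0 0)], sign=-1
Σ_t [2,2]: t=2:+1/1152 = 1/1152
(3j)²=1/33 [(3 3 4; -3 -1 4)], sign=+1
⇒ 4πI² = 42/121
I = (-1)√(42/121/(4π)) = -0.16619847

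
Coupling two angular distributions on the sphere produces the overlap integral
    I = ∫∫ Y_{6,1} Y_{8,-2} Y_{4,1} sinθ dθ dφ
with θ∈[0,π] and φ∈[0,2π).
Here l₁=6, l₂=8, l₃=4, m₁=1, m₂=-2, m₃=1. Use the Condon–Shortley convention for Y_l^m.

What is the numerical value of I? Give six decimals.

m-sum 0 ✓  L=18 even ✓  2≤4≤14 ✓
Π(2lᵢ+1) = 13×17×9 = 1989
triangle coeff Δ(6,8,4) = 1/23279256
Σ_t [4,6]: t=4:+1/1658880 t=5:−1/518400 t=6:+1/1658880 = -1/1382400
(3j)²=504/46189 [(6 8 4; 0 0 0)], sign=-1
Σ_t [3,5]: t=3:−1/2177280 t=4:+1/829440 t=5:−1/3456000 = 199/435456000
(3j)²=39601/3879876 [(6 8 4; 1 -2 1)], sign=-1
⇒ 4πI² = 2138454/9653501
I = (+1)√(2138454/9653501/(4π)) = 0.13277081

0.132771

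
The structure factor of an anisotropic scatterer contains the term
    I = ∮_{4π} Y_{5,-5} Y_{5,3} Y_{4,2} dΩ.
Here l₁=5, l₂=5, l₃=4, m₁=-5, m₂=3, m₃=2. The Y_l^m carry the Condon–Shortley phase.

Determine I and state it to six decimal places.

m-sum 0 ✓  L=14 even ✓  0≤4≤10 ✓
Π(2lᵢ+1) = 11×11×9 = 1089
triangle coeff Δ(5,5,4) = 1/3153150
Σ_t [1,5]: t=1:−1/69120 t=2:+1/1728 t=3:−1/576 t=4:+1/1728 t=5:−1/69120 = -7/11520
(3j)²=2/143 [(5 5 4; 0 0 0)], sign=-1
Σ_t [6,6]: t=6:+1/69120 = 1/69120
(3j)²=4/143 [(5 5 4; -5 3 2)], sign=+1
⇒ 4πI² = 72/169
I = (-1)√(72/169/(4π)) = -0.18412721

-0.184127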